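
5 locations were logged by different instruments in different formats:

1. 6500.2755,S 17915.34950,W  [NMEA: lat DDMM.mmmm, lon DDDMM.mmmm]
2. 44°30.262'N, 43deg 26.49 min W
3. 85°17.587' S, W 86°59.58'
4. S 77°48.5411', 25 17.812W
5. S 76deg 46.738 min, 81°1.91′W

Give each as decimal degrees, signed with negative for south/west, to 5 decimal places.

Point 1:
  φ: degrees = first 2 digits = 65, minutes = 0.2755; 65 + 0.2755/60 = 65.004592
  S ⇒ negate
  Lon: split at 3 digits → 179° and 15.3495′; 179 + 15.3495/60 = 179.255825
  W → negative
Point 2:
  φ: 44 + 30.262/60 = 44.504367
  N → positive
  λ: 26.49′ = 0.441500°; total 43.441500
  W → negative
Point 3:
  φ: 17.587′ = 0.293117°; total 85.293117
  S → negative
  λ: 86 + 59.58/60 = 86.993000
  W ⇒ negate
Point 4:
  Lat: 48.5411′ = 0.809018°; total 77.809018
  hemisphere S, so the sign is −
  Lon: 17.812′ = 0.296867°; total 25.296867
  W ⇒ negate
Point 5:
  Latitude: 76 + 46.738/60 = 76.778967
  S → negative
  λ: 1.91′ = 0.031833°; total 81.031833
  W ⇒ negate

1. -65.00459, -179.25583
2. 44.50437, -43.44150
3. -85.29312, -86.99300
4. -77.80902, -25.29687
5. -76.77897, -81.03183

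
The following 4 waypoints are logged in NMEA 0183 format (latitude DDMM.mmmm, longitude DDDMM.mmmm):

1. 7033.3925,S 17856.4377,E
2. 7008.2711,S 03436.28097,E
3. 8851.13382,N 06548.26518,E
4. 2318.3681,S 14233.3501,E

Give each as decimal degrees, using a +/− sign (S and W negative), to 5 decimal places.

Point 1:
  φ: degrees = first 2 digits = 70, minutes = 33.3925; 70 + 33.3925/60 = 70.556542
  S → negative
  λ: split at 3 digits → 178° and 56.4377′; 178 + 56.4377/60 = 178.940628
  E → positive
Point 2:
  Latitude: split at 2 digits → 70° and 8.2711′; 70 + 8.2711/60 = 70.137852
  hemisphere S, so the sign is −
  Lon: split at 3 digits → 034° and 36.28097′; 34 + 36.28097/60 = 34.604683
  E → positive
Point 3:
  φ: split at 2 digits → 88° and 51.13382′; 88 + 51.13382/60 = 88.852230
  N ⇒ keep positive
  Lon: split at 3 digits → 065° and 48.26518′; 65 + 48.26518/60 = 65.804420
  E → positive
Point 4:
  φ: degrees = first 2 digits = 23, minutes = 18.3681; 23 + 18.3681/60 = 23.306135
  S → negative
  Lon: degrees = first 3 digits = 142, minutes = 33.3501; 142 + 33.3501/60 = 142.555835
  E ⇒ keep positive

1. -70.55654, 178.94063
2. -70.13785, 34.60468
3. 88.85223, 65.80442
4. -23.30614, 142.55584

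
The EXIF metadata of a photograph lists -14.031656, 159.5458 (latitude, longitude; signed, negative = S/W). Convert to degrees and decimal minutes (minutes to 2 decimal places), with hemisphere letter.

14° 1.90′ S, 159° 32.75′ E

Latitude is negative → S; |value| = 14.031656
Lat: fractional part 0.031656 → 1.8994 minutes
Lon: 159° + 0.545800 × 60 = 159° 32.7480′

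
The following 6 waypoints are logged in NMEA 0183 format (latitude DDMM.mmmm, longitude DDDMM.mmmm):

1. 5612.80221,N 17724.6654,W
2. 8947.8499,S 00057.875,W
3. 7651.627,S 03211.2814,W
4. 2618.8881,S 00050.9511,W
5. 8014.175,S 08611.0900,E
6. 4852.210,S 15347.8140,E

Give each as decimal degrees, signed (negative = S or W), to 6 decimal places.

1. 56.213370, -177.411090
2. -89.797498, -0.964583
3. -76.860450, -32.188023
4. -26.314802, -0.849185
5. -80.236250, 86.184833
6. -48.870167, 153.796900

Point 1:
  φ: split at 2 digits → 56° and 12.80221′; 56 + 12.80221/60 = 56.2133702
  N → positive
  Longitude: split at 3 digits → 177° and 24.6654′; 177 + 24.6654/60 = 177.4110900
  hemisphere W, so the sign is −
Point 2:
  Latitude: split at 2 digits → 89° and 47.8499′; 89 + 47.8499/60 = 89.7974983
  hemisphere S, so the sign is −
  Longitude: degrees = first 3 digits = 0, minutes = 57.875; 0 + 57.875/60 = 0.9645833
  hemisphere W, so the sign is −
Point 3:
  Lat: degrees = first 2 digits = 76, minutes = 51.627; 76 + 51.627/60 = 76.8604500
  hemisphere S, so the sign is −
  Lon: split at 3 digits → 032° and 11.2814′; 32 + 11.2814/60 = 32.1880233
  hemisphere W, so the sign is −
Point 4:
  φ: split at 2 digits → 26° and 18.8881′; 26 + 18.8881/60 = 26.3148017
  S → negative
  λ: degrees = first 3 digits = 0, minutes = 50.9511; 0 + 50.9511/60 = 0.8491850
  W ⇒ negate
Point 5:
  φ: degrees = first 2 digits = 80, minutes = 14.175; 80 + 14.175/60 = 80.2362500
  S ⇒ negate
  λ: split at 3 digits → 086° and 11.09′; 86 + 11.09/60 = 86.1848333
  E ⇒ keep positive
Point 6:
  φ: degrees = first 2 digits = 48, minutes = 52.21; 48 + 52.21/60 = 48.8701667
  S → negative
  Lon: degrees = first 3 digits = 153, minutes = 47.814; 153 + 47.814/60 = 153.7969000
  E ⇒ keep positive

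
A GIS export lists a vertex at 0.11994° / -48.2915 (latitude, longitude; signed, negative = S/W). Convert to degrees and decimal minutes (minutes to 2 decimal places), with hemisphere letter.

φ: minutes = (0.119940 − 0) × 60 = 7.1964
Longitude is negative → W; |value| = 48.291500
Lon: 48° + 0.291500 × 60 = 48° 17.4900′

0° 7.20′ N, 48° 17.49′ W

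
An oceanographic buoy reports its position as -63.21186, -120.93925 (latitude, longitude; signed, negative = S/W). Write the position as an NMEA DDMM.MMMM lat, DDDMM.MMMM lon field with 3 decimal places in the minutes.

6312.712,S / 12056.355,W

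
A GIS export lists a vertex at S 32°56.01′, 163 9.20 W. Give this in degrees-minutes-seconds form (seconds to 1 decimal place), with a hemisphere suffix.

Lat: fractional minutes 0.01000 × 60 = 0.600″
Longitude: 9.20000′ → 9′ and 0.20000 × 60 = 12.000″

32°56′0.6″ S, 163°09′12.0″ W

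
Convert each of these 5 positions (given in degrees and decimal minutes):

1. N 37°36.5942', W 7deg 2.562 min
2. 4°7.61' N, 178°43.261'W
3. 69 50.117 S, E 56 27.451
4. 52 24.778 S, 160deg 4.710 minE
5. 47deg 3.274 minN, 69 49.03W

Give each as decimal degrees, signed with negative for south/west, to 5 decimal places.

1. 37.60990, -7.04270
2. 4.12683, -178.72102
3. -69.83528, 56.45752
4. -52.41297, 160.07850
5. 47.05457, -69.81717

Point 1:
  Latitude: 36.5942′ = 0.609903°; total 37.609903
  N ⇒ keep positive
  Longitude: 7 + 2.562/60 = 7.042700
  W → negative
Point 2:
  φ: 7.61′ = 0.126833°; total 4.126833
  N ⇒ keep positive
  Longitude: 178 + 43.261/60 = 178.721017
  W ⇒ negate
Point 3:
  Latitude: 69 + 50.117/60 = 69.835283
  S → negative
  Longitude: 56 + 27.451/60 = 56.457517
  E → positive
Point 4:
  Latitude: 52 + 24.778/60 = 52.412967
  hemisphere S, so the sign is −
  Lon: 4.71′ = 0.078500°; total 160.078500
  E ⇒ keep positive
Point 5:
  Lat: 3.274′ = 0.054567°; total 47.054567
  N ⇒ keep positive
  Longitude: 49.03′ = 0.817167°; total 69.817167
  W → negative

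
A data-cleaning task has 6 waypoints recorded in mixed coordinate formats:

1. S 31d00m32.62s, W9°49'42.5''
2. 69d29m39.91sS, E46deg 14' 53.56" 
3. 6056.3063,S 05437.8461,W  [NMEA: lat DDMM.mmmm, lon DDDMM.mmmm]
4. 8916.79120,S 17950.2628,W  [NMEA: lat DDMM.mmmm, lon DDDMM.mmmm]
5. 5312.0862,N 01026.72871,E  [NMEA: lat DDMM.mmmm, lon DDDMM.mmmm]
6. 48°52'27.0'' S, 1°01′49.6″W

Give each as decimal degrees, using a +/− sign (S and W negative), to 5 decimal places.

Point 1:
  φ: 0′ + 32.62″ = 0.54367′; 31 + 0.54367/60 = 31.009061
  hemisphere S, so the sign is −
  Longitude: 9° + 49/60 + 42.5/3600 = 9 + 0.816667 + 0.011806 = 9.828472
  W ⇒ negate
Point 2:
  φ: 69 + 29/60 + 39.91/3600 = 69.494419
  hemisphere S, so the sign is −
  Lon: 46° + 14/60 + 53.56/3600 = 46 + 0.233333 + 0.014878 = 46.248211
  E ⇒ keep positive
Point 3:
  φ: split at 2 digits → 60° and 56.3063′; 60 + 56.3063/60 = 60.938438
  S → negative
  Longitude: split at 3 digits → 054° and 37.8461′; 54 + 37.8461/60 = 54.630768
  W ⇒ negate
Point 4:
  Latitude: degrees = first 2 digits = 89, minutes = 16.7912; 89 + 16.7912/60 = 89.279853
  S ⇒ negate
  Lon: degrees = first 3 digits = 179, minutes = 50.2628; 179 + 50.2628/60 = 179.837713
  hemisphere W, so the sign is −
Point 5:
  Latitude: degrees = first 2 digits = 53, minutes = 12.0862; 53 + 12.0862/60 = 53.201437
  N ⇒ keep positive
  λ: split at 3 digits → 010° and 26.72871′; 10 + 26.72871/60 = 10.445479
  E ⇒ keep positive
Point 6:
  φ: 48 + 52/60 + 27/3600 = 48.874167
  hemisphere S, so the sign is −
  λ: 1° + 1/60 + 49.6/3600 = 1 + 0.016667 + 0.013778 = 1.030444
  hemisphere W, so the sign is −

1. -31.00906, -9.82847
2. -69.49442, 46.24821
3. -60.93844, -54.63077
4. -89.27985, -179.83771
5. 53.20144, 10.44548
6. -48.87417, -1.03044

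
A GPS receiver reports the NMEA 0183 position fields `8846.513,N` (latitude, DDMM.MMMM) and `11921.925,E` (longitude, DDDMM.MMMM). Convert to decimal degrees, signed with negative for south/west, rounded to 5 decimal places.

Lat: split at 2 digits → 88° and 46.513′; 88 + 46.513/60 = 88.775217
N ⇒ keep positive
λ: split at 3 digits → 119° and 21.925′; 119 + 21.925/60 = 119.365417
E ⇒ keep positive

88.77522, 119.36542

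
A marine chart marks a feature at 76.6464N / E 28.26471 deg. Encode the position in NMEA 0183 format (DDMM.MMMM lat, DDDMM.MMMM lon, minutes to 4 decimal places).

φ: minutes = (76.646400 − 76) × 60 = 38.784000
Lon: fractional part 0.264710 → 15.882600 minutes

7638.7840,N / 02815.8826,E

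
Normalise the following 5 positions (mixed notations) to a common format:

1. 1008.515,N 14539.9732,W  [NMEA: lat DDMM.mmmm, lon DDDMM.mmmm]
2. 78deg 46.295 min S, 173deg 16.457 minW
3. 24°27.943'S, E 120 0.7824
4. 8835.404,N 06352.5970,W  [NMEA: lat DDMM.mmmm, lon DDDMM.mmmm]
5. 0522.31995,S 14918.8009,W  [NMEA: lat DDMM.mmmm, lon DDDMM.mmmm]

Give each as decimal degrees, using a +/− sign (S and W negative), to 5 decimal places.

1. 10.14192, -145.66622
2. -78.77158, -173.27428
3. -24.46572, 120.01304
4. 88.59007, -63.87662
5. -5.37200, -149.31335

Point 1:
  φ: split at 2 digits → 10° and 8.515′; 10 + 8.515/60 = 10.141917
  N ⇒ keep positive
  Lon: degrees = first 3 digits = 145, minutes = 39.9732; 145 + 39.9732/60 = 145.666220
  W → negative
Point 2:
  Latitude: 78 + 46.295/60 = 78.771583
  S ⇒ negate
  λ: 16.457′ = 0.274283°; total 173.274283
  hemisphere W, so the sign is −
Point 3:
  Latitude: 27.943′ = 0.465717°; total 24.465717
  S → negative
  Lon: 120 + 0.7824/60 = 120.013040
  E → positive
Point 4:
  Lat: degrees = first 2 digits = 88, minutes = 35.404; 88 + 35.404/60 = 88.590067
  N → positive
  Longitude: split at 3 digits → 063° and 52.597′; 63 + 52.597/60 = 63.876617
  W → negative
Point 5:
  Lat: split at 2 digits → 05° and 22.31995′; 5 + 22.31995/60 = 5.371999
  S → negative
  λ: split at 3 digits → 149° and 18.8009′; 149 + 18.8009/60 = 149.313348
  W → negative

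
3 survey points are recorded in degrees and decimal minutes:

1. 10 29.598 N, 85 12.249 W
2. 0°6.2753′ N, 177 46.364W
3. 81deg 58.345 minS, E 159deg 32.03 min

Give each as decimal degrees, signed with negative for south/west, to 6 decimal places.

1. 10.493300, -85.204150
2. 0.104588, -177.772733
3. -81.972417, 159.533833

Point 1:
  Lat: 29.598′ = 0.493300°; total 10.4933000
  N → positive
  λ: 12.249′ = 0.204150°; total 85.2041500
  W ⇒ negate
Point 2:
  Lat: 6.2753′ = 0.104588°; total 0.1045883
  N → positive
  λ: 46.364′ = 0.772733°; total 177.7727333
  hemisphere W, so the sign is −
Point 3:
  φ: 81 + 58.345/60 = 81.9724167
  hemisphere S, so the sign is −
  λ: 32.03′ = 0.533833°; total 159.5338333
  E ⇒ keep positive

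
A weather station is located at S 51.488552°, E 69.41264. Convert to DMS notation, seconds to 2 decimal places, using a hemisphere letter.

51°29′18.79″ S, 69°24′45.50″ E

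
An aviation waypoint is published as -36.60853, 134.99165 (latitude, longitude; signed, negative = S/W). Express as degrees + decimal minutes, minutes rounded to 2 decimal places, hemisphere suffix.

36° 36.51′ S, 134° 59.50′ E

Latitude is negative → S; |value| = 36.608530
Latitude: 36° + 0.608530 × 60 = 36° 36.5118′
λ: minutes = (134.991650 − 134) × 60 = 59.4990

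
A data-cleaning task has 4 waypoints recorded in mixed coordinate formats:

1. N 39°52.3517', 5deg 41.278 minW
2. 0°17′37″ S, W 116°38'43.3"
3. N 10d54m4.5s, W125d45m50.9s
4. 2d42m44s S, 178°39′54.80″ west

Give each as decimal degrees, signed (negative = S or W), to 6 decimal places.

Point 1:
  Lat: 52.3517′ = 0.872528°; total 39.8725283
  N ⇒ keep positive
  Lon: 5 + 41.278/60 = 5.6879667
  W → negative
Point 2:
  Lat: 0° + 17/60 + 37/3600 = 0 + 0.283333 + 0.010278 = 0.2936111
  S → negative
  λ: 116° + 38/60 + 43.3/3600 = 116 + 0.633333 + 0.012028 = 116.6453611
  W ⇒ negate
Point 3:
  Latitude: 10° + 54/60 + 4.5/3600 = 10 + 0.900000 + 0.001250 = 10.9012500
  N → positive
  Lon: 45′ + 50.9″ = 45.84833′; 125 + 45.84833/60 = 125.7641389
  W ⇒ negate
Point 4:
  Lat: 2 + 42/60 + 44/3600 = 2.7122222
  S → negative
  Lon: 178 + 39/60 + 54.8/3600 = 178.6652222
  W → negative

1. 39.872528, -5.687967
2. -0.293611, -116.645361
3. 10.901250, -125.764139
4. -2.712222, -178.665222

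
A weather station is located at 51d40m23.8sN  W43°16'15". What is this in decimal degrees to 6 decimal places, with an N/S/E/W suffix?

Lat: 40′ + 23.8″ = 40.39667′; 51 + 40.39667/60 = 51.6732778
Longitude: 16′ + 15″ = 16.25000′; 43 + 16.25000/60 = 43.2708333

51.673278° N, 43.270833° W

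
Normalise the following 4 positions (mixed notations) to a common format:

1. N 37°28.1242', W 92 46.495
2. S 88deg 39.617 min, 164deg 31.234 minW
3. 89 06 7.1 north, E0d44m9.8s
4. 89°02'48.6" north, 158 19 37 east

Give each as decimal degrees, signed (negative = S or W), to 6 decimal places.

1. 37.468737, -92.774917
2. -88.660283, -164.520567
3. 89.101972, 0.736056
4. 89.046833, 158.326944

Point 1:
  Latitude: 28.1242′ = 0.468737°; total 37.4687367
  N → positive
  Longitude: 92 + 46.495/60 = 92.7749167
  W ⇒ negate
Point 2:
  Latitude: 88 + 39.617/60 = 88.6602833
  hemisphere S, so the sign is −
  λ: 164 + 31.234/60 = 164.5205667
  W → negative
Point 3:
  Latitude: 89 + 6/60 + 7.1/3600 = 89.1019722
  N → positive
  λ: 44′ + 9.8″ = 44.16333′; 0 + 44.16333/60 = 0.7360556
  E ⇒ keep positive
Point 4:
  Lat: 89° + 2/60 + 48.6/3600 = 89 + 0.033333 + 0.013500 = 89.0468333
  N → positive
  Lon: 19′ + 37″ = 19.61667′; 158 + 19.61667/60 = 158.3269444
  E → positive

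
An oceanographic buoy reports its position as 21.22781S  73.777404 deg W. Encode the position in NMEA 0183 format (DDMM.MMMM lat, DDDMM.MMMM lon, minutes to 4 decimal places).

2113.6686,S / 07346.6442,W

Lat: minutes = (21.227810 − 21) × 60 = 13.668600
Lon: fractional part 0.777404 → 46.644240 minutes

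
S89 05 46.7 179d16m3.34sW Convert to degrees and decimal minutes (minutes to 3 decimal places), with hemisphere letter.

89° 5.778′ S, 179° 16.056′ W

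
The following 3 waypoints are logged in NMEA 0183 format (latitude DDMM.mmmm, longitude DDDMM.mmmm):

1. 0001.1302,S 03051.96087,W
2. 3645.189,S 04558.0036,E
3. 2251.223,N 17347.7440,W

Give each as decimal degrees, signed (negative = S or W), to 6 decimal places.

Point 1:
  Lat: split at 2 digits → 00° and 1.1302′; 0 + 1.1302/60 = 0.0188367
  S → negative
  λ: split at 3 digits → 030° and 51.96087′; 30 + 51.96087/60 = 30.8660145
  hemisphere W, so the sign is −
Point 2:
  Lat: split at 2 digits → 36° and 45.189′; 36 + 45.189/60 = 36.7531500
  S → negative
  Lon: split at 3 digits → 045° and 58.0036′; 45 + 58.0036/60 = 45.9667267
  E → positive
Point 3:
  Latitude: degrees = first 2 digits = 22, minutes = 51.223; 22 + 51.223/60 = 22.8537167
  N → positive
  Lon: degrees = first 3 digits = 173, minutes = 47.744; 173 + 47.744/60 = 173.7957333
  hemisphere W, so the sign is −

1. -0.018837, -30.866015
2. -36.753150, 45.966727
3. 22.853717, -173.795733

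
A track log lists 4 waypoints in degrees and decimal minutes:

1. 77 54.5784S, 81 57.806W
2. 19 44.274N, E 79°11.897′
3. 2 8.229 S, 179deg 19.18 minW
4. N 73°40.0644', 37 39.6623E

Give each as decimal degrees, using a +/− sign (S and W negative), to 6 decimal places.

1. -77.909640, -81.963433
2. 19.737900, 79.198283
3. -2.137150, -179.319667
4. 73.667740, 37.661038

Point 1:
  Lat: 54.5784′ = 0.909640°; total 77.9096400
  S → negative
  Longitude: 81 + 57.806/60 = 81.9634333
  W ⇒ negate
Point 2:
  Lat: 44.274′ = 0.737900°; total 19.7379000
  N → positive
  λ: 11.897′ = 0.198283°; total 79.1982833
  E → positive
Point 3:
  Latitude: 8.229′ = 0.137150°; total 2.1371500
  S → negative
  Longitude: 179 + 19.18/60 = 179.3196667
  hemisphere W, so the sign is −
Point 4:
  Lat: 40.0644′ = 0.667740°; total 73.6677400
  N → positive
  Lon: 37 + 39.6623/60 = 37.6610383
  E ⇒ keep positive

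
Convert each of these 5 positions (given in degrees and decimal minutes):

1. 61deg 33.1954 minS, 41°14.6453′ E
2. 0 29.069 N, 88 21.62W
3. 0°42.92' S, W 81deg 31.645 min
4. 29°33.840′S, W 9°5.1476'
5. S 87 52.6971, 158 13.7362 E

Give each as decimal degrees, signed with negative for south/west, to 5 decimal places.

Point 1:
  φ: 61 + 33.1954/60 = 61.553257
  S ⇒ negate
  λ: 14.6453′ = 0.244088°; total 41.244088
  E → positive
Point 2:
  Lat: 29.069′ = 0.484483°; total 0.484483
  N → positive
  λ: 88 + 21.62/60 = 88.360333
  hemisphere W, so the sign is −
Point 3:
  φ: 0 + 42.92/60 = 0.715333
  S → negative
  Longitude: 81 + 31.645/60 = 81.527417
  W ⇒ negate
Point 4:
  Lat: 33.84′ = 0.564000°; total 29.564000
  S → negative
  λ: 5.1476′ = 0.085793°; total 9.085793
  W ⇒ negate
Point 5:
  Latitude: 87 + 52.6971/60 = 87.878285
  S ⇒ negate
  Lon: 158 + 13.7362/60 = 158.228937
  E → positive

1. -61.55326, 41.24409
2. 0.48448, -88.36033
3. -0.71533, -81.52742
4. -29.56400, -9.08579
5. -87.87829, 158.22894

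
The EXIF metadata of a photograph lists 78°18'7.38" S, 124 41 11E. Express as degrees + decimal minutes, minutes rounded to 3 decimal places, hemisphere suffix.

Lat: 18 + 7.38/60 = 18.12300′
Lon: seconds/60 = 0.18333; minutes = 41 + 0.18333 = 41.18333

78° 18.123′ S, 124° 41.183′ E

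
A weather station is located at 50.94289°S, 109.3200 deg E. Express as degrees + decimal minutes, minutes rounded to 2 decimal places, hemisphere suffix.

50° 56.57′ S, 109° 19.20′ E

φ: minutes = (50.942890 − 50) × 60 = 56.5734
Longitude: 109° + 0.320000 × 60 = 109° 19.2000′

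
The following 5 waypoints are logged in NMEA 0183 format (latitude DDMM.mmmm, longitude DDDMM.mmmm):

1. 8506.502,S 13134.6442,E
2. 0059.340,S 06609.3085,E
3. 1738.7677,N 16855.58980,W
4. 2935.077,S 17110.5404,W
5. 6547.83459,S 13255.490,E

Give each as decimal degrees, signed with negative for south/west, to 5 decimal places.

1. -85.10837, 131.57740
2. -0.98900, 66.15514
3. 17.64613, -168.92650
4. -29.58462, -171.17567
5. -65.79724, 132.92483

Point 1:
  φ: split at 2 digits → 85° and 6.502′; 85 + 6.502/60 = 85.108367
  S ⇒ negate
  Longitude: degrees = first 3 digits = 131, minutes = 34.6442; 131 + 34.6442/60 = 131.577403
  E ⇒ keep positive
Point 2:
  Lat: degrees = first 2 digits = 0, minutes = 59.34; 0 + 59.34/60 = 0.989000
  S → negative
  Lon: degrees = first 3 digits = 66, minutes = 9.3085; 66 + 9.3085/60 = 66.155142
  E ⇒ keep positive
Point 3:
  Latitude: degrees = first 2 digits = 17, minutes = 38.7677; 17 + 38.7677/60 = 17.646128
  N ⇒ keep positive
  λ: split at 3 digits → 168° and 55.5898′; 168 + 55.5898/60 = 168.926497
  W ⇒ negate
Point 4:
  φ: degrees = first 2 digits = 29, minutes = 35.077; 29 + 35.077/60 = 29.584617
  S ⇒ negate
  λ: degrees = first 3 digits = 171, minutes = 10.5404; 171 + 10.5404/60 = 171.175673
  W ⇒ negate
Point 5:
  φ: split at 2 digits → 65° and 47.83459′; 65 + 47.83459/60 = 65.797243
  S → negative
  Lon: degrees = first 3 digits = 132, minutes = 55.49; 132 + 55.49/60 = 132.924833
  E → positive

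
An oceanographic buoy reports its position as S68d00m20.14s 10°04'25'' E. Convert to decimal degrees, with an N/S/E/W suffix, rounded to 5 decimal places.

68.00559° S, 10.07361° E

Latitude: 68 + 0/60 + 20.14/3600 = 68.005594
Lon: 10 + 4/60 + 25/3600 = 10.073611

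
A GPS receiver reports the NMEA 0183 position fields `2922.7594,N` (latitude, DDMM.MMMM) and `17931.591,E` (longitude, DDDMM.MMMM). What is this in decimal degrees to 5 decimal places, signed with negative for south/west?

Latitude: degrees = first 2 digits = 29, minutes = 22.7594; 29 + 22.7594/60 = 29.379323
N ⇒ keep positive
Longitude: split at 3 digits → 179° and 31.591′; 179 + 31.591/60 = 179.526517
E ⇒ keep positive

29.37932, 179.52652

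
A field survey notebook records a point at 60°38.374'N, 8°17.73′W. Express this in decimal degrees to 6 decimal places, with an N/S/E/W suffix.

Latitude: 38.374′ = 0.639567°; total 60.6395667
Lon: 8 + 17.73/60 = 8.2955000

60.639567° N, 8.295500° W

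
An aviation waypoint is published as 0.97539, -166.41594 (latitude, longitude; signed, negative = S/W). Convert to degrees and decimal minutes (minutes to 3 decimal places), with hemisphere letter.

0° 58.523′ N, 166° 24.956′ W

φ: 0° + 0.975390 × 60 = 0° 58.52340′
Longitude is negative → W; |value| = 166.415940
Lon: fractional part 0.415940 → 24.95640 minutes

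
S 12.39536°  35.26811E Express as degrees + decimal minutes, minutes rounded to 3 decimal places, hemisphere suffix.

12° 23.722′ S, 35° 16.087′ E

Latitude: fractional part 0.395360 → 23.72160 minutes
Longitude: 35° + 0.268110 × 60 = 35° 16.08660′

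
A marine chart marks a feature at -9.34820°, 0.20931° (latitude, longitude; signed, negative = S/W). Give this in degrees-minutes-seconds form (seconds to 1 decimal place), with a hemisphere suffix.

9°20′53.5″ S, 0°12′33.5″ E

Latitude is negative → S; |value| = 9.348200
φ: 0.348200° → 20.89200′; 0.89200 × 60 = 53.520″
λ: 0.209310 × 60 = 12.55860′ → 12′, remainder × 60 = 33.516″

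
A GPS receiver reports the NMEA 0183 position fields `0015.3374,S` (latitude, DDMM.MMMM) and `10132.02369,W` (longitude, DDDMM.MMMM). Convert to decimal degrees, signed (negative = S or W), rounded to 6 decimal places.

-0.255623, -101.533728

Lat: split at 2 digits → 00° and 15.3374′; 0 + 15.3374/60 = 0.2556233
S → negative
Lon: degrees = first 3 digits = 101, minutes = 32.02369; 101 + 32.02369/60 = 101.5337282
W → negative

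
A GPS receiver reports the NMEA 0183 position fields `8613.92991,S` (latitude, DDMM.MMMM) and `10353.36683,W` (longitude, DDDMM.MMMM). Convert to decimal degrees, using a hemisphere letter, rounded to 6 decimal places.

Latitude: degrees = first 2 digits = 86, minutes = 13.92991; 86 + 13.92991/60 = 86.2321652
λ: split at 3 digits → 103° and 53.36683′; 103 + 53.36683/60 = 103.8894472

86.232165° S, 103.889447° W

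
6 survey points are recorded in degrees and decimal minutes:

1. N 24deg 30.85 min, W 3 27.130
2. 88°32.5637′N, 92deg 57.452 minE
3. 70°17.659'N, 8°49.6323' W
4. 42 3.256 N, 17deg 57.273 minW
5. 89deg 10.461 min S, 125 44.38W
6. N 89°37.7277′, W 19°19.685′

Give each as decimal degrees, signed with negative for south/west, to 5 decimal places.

Point 1:
  Latitude: 30.85′ = 0.514167°; total 24.514167
  N ⇒ keep positive
  λ: 27.13′ = 0.452167°; total 3.452167
  W ⇒ negate
Point 2:
  Lat: 32.5637′ = 0.542728°; total 88.542728
  N ⇒ keep positive
  λ: 57.452′ = 0.957533°; total 92.957533
  E ⇒ keep positive
Point 3:
  Lat: 70 + 17.659/60 = 70.294317
  N → positive
  Lon: 49.6323′ = 0.827205°; total 8.827205
  hemisphere W, so the sign is −
Point 4:
  φ: 3.256′ = 0.054267°; total 42.054267
  N → positive
  Longitude: 17 + 57.273/60 = 17.954550
  hemisphere W, so the sign is −
Point 5:
  Lat: 10.461′ = 0.174350°; total 89.174350
  S → negative
  λ: 44.38′ = 0.739667°; total 125.739667
  W ⇒ negate
Point 6:
  Latitude: 37.7277′ = 0.628795°; total 89.628795
  N → positive
  Lon: 19.685′ = 0.328083°; total 19.328083
  W → negative

1. 24.51417, -3.45217
2. 88.54273, 92.95753
3. 70.29432, -8.82721
4. 42.05427, -17.95455
5. -89.17435, -125.73967
6. 89.62880, -19.32808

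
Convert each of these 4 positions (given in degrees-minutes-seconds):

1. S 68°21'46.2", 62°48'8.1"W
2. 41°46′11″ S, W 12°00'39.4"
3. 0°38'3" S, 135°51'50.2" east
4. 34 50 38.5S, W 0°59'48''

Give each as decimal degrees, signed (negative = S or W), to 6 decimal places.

Point 1:
  φ: 68 + 21/60 + 46.2/3600 = 68.3628333
  hemisphere S, so the sign is −
  λ: 48′ + 8.1″ = 48.13500′; 62 + 48.13500/60 = 62.8022500
  W → negative
Point 2:
  Lat: 46′ + 11″ = 46.18333′; 41 + 46.18333/60 = 41.7697222
  S → negative
  λ: 12° + 0/60 + 39.4/3600 = 12 + 0.000000 + 0.010944 = 12.0109444
  W → negative
Point 3:
  Lat: 38′ + 3″ = 38.05000′; 0 + 38.05000/60 = 0.6341667
  S ⇒ negate
  λ: 135° + 51/60 + 50.2/3600 = 135 + 0.850000 + 0.013944 = 135.8639444
  E ⇒ keep positive
Point 4:
  φ: 50′ + 38.5″ = 50.64167′; 34 + 50.64167/60 = 34.8440278
  S ⇒ negate
  Longitude: 0° + 59/60 + 48/3600 = 0 + 0.983333 + 0.013333 = 0.9966667
  hemisphere W, so the sign is −

1. -68.362833, -62.802250
2. -41.769722, -12.010944
3. -0.634167, 135.863944
4. -34.844028, -0.996667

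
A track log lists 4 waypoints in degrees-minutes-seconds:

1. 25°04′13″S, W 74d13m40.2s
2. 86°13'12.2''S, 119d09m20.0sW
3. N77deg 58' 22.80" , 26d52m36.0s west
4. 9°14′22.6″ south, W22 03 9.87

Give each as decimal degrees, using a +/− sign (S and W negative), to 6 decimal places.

Point 1:
  φ: 25° + 4/60 + 13/3600 = 25 + 0.066667 + 0.003611 = 25.0702778
  S ⇒ negate
  Longitude: 74° + 13/60 + 40.2/3600 = 74 + 0.216667 + 0.011167 = 74.2278333
  W → negative
Point 2:
  φ: 13′ + 12.2″ = 13.20333′; 86 + 13.20333/60 = 86.2200556
  hemisphere S, so the sign is −
  Longitude: 9′ + 20″ = 9.33333′; 119 + 9.33333/60 = 119.1555556
  hemisphere W, so the sign is −
Point 3:
  Lat: 77 + 58/60 + 22.8/3600 = 77.9730000
  N ⇒ keep positive
  Longitude: 26° + 52/60 + 36/3600 = 26 + 0.866667 + 0.010000 = 26.8766667
  W ⇒ negate
Point 4:
  φ: 14′ + 22.6″ = 14.37667′; 9 + 14.37667/60 = 9.2396111
  hemisphere S, so the sign is −
  λ: 22 + 3/60 + 9.87/3600 = 22.0527417
  W → negative

1. -25.070278, -74.227833
2. -86.220056, -119.155556
3. 77.973000, -26.876667
4. -9.239611, -22.052742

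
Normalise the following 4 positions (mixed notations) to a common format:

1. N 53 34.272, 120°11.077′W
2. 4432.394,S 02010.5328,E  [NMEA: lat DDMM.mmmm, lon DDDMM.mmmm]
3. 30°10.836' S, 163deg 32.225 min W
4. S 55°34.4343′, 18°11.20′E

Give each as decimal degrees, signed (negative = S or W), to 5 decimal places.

Point 1:
  Lat: 53 + 34.272/60 = 53.571200
  N ⇒ keep positive
  Longitude: 120 + 11.077/60 = 120.184617
  W ⇒ negate
Point 2:
  Latitude: degrees = first 2 digits = 44, minutes = 32.394; 44 + 32.394/60 = 44.539900
  S → negative
  Lon: split at 3 digits → 020° and 10.5328′; 20 + 10.5328/60 = 20.175547
  E → positive
Point 3:
  Latitude: 30 + 10.836/60 = 30.180600
  S → negative
  Longitude: 163 + 32.225/60 = 163.537083
  W → negative
Point 4:
  φ: 34.4343′ = 0.573905°; total 55.573905
  S ⇒ negate
  λ: 18 + 11.2/60 = 18.186667
  E → positive

1. 53.57120, -120.18462
2. -44.53990, 20.17555
3. -30.18060, -163.53708
4. -55.57391, 18.18667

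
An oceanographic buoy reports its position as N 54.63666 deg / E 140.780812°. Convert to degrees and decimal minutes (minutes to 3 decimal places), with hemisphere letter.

54° 38.200′ N, 140° 46.849′ E

Latitude: 54° + 0.636660 × 60 = 54° 38.19960′
λ: fractional part 0.780812 → 46.84872 minutes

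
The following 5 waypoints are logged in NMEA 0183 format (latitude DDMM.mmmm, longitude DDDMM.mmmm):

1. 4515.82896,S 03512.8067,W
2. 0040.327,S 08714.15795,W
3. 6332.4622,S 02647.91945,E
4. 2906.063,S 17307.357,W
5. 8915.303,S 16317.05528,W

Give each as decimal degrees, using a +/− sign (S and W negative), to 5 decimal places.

1. -45.26382, -35.21345
2. -0.67212, -87.23597
3. -63.54104, 26.79866
4. -29.10105, -173.12262
5. -89.25505, -163.28425

Point 1:
  Latitude: degrees = first 2 digits = 45, minutes = 15.82896; 45 + 15.82896/60 = 45.263816
  S → negative
  Longitude: degrees = first 3 digits = 35, minutes = 12.8067; 35 + 12.8067/60 = 35.213445
  W ⇒ negate
Point 2:
  φ: degrees = first 2 digits = 0, minutes = 40.327; 0 + 40.327/60 = 0.672117
  S ⇒ negate
  Longitude: degrees = first 3 digits = 87, minutes = 14.15795; 87 + 14.15795/60 = 87.235966
  hemisphere W, so the sign is −
Point 3:
  Lat: split at 2 digits → 63° and 32.4622′; 63 + 32.4622/60 = 63.541037
  S ⇒ negate
  Longitude: split at 3 digits → 026° and 47.91945′; 26 + 47.91945/60 = 26.798658
  E → positive
Point 4:
  φ: split at 2 digits → 29° and 6.063′; 29 + 6.063/60 = 29.101050
  hemisphere S, so the sign is −
  Lon: degrees = first 3 digits = 173, minutes = 7.357; 173 + 7.357/60 = 173.122617
  W → negative
Point 5:
  Lat: degrees = first 2 digits = 89, minutes = 15.303; 89 + 15.303/60 = 89.255050
  hemisphere S, so the sign is −
  λ: degrees = first 3 digits = 163, minutes = 17.05528; 163 + 17.05528/60 = 163.284255
  W → negative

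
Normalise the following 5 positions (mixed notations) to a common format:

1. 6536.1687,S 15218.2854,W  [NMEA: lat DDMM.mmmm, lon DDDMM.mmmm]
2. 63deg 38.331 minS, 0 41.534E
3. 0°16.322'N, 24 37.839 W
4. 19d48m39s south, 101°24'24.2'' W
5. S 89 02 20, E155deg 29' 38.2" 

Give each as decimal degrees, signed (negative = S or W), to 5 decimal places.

Point 1:
  Latitude: split at 2 digits → 65° and 36.1687′; 65 + 36.1687/60 = 65.602812
  S ⇒ negate
  Lon: split at 3 digits → 152° and 18.2854′; 152 + 18.2854/60 = 152.304757
  W ⇒ negate
Point 2:
  Latitude: 63 + 38.331/60 = 63.638850
  S → negative
  λ: 0 + 41.534/60 = 0.692233
  E ⇒ keep positive
Point 3:
  Lat: 16.322′ = 0.272033°; total 0.272033
  N ⇒ keep positive
  Longitude: 37.839′ = 0.630650°; total 24.630650
  hemisphere W, so the sign is −
Point 4:
  Latitude: 48′ + 39″ = 48.65000′; 19 + 48.65000/60 = 19.810833
  hemisphere S, so the sign is −
  λ: 101° + 24/60 + 24.2/3600 = 101 + 0.400000 + 0.006722 = 101.406722
  hemisphere W, so the sign is −
Point 5:
  φ: 89 + 2/60 + 20/3600 = 89.038889
  S ⇒ negate
  λ: 155 + 29/60 + 38.2/3600 = 155.493944
  E → positive

1. -65.60281, -152.30476
2. -63.63885, 0.69223
3. 0.27203, -24.63065
4. -19.81083, -101.40672
5. -89.03889, 155.49394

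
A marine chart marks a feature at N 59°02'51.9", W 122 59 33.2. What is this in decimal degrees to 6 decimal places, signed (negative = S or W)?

φ: 59 + 2/60 + 51.9/3600 = 59.0477500
N ⇒ keep positive
Longitude: 122 + 59/60 + 33.2/3600 = 122.9925556
hemisphere W, so the sign is −

59.047750, -122.992556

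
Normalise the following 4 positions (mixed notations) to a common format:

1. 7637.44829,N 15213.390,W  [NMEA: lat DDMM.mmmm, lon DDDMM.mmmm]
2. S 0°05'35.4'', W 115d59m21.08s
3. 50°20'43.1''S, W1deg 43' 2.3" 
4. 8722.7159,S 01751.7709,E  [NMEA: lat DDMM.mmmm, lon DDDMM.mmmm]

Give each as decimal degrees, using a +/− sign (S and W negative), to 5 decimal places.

1. 76.62414, -152.22317
2. -0.09317, -115.98919
3. -50.34531, -1.71731
4. -87.37860, 17.86285

Point 1:
  Latitude: degrees = first 2 digits = 76, minutes = 37.44829; 76 + 37.44829/60 = 76.624138
  N → positive
  λ: split at 3 digits → 152° and 13.39′; 152 + 13.39/60 = 152.223167
  hemisphere W, so the sign is −
Point 2:
  Lat: 0 + 5/60 + 35.4/3600 = 0.093167
  S ⇒ negate
  Lon: 115 + 59/60 + 21.08/3600 = 115.989189
  W → negative
Point 3:
  Latitude: 50° + 20/60 + 43.1/3600 = 50 + 0.333333 + 0.011972 = 50.345306
  S → negative
  Longitude: 1 + 43/60 + 2.3/3600 = 1.717306
  W ⇒ negate
Point 4:
  φ: degrees = first 2 digits = 87, minutes = 22.7159; 87 + 22.7159/60 = 87.378598
  S ⇒ negate
  λ: split at 3 digits → 017° and 51.7709′; 17 + 51.7709/60 = 17.862848
  E ⇒ keep positive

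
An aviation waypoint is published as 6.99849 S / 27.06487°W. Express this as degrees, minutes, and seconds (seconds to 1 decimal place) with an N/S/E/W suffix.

φ: 0.998490° → 59.90940′; 0.90940 × 60 = 54.564″
λ: 0.064870 × 60 = 3.89220′ → 3′, remainder × 60 = 53.532″

6°59′54.6″ S, 27°03′53.5″ W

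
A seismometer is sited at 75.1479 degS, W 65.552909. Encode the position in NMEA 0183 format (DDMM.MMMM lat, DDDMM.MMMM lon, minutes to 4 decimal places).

7508.8740,S / 06533.1745,W

φ: 75° + 0.147900 × 60 = 75° 8.874000′
Lon: minutes = (65.552909 − 65) × 60 = 33.174540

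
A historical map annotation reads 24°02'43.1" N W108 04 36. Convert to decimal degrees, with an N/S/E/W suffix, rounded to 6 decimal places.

24.045306° N, 108.076667° W

Latitude: 24 + 2/60 + 43.1/3600 = 24.0453056
λ: 4′ + 36″ = 4.60000′; 108 + 4.60000/60 = 108.0766667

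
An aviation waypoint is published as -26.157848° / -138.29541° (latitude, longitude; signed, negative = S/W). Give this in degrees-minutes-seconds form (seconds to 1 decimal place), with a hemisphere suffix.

Latitude is negative → S; |value| = 26.157848
Latitude: 0.157848 × 60 = 9.47088′ → 9′, remainder × 60 = 28.253″
Longitude is negative → W; |value| = 138.295410
Longitude: 0.295410 × 60 = 17.72460′ → 17′, remainder × 60 = 43.476″

26°09′28.3″ S, 138°17′43.5″ W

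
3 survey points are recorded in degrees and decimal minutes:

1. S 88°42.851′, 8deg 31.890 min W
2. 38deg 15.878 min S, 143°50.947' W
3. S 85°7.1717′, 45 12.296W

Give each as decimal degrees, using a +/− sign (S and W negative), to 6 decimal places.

Point 1:
  Latitude: 42.851′ = 0.714183°; total 88.7141833
  S → negative
  Longitude: 31.89′ = 0.531500°; total 8.5315000
  W ⇒ negate
Point 2:
  Lat: 15.878′ = 0.264633°; total 38.2646333
  S ⇒ negate
  Lon: 143 + 50.947/60 = 143.8491167
  W → negative
Point 3:
  φ: 85 + 7.1717/60 = 85.1195283
  hemisphere S, so the sign is −
  Lon: 12.296′ = 0.204933°; total 45.2049333
  hemisphere W, so the sign is −

1. -88.714183, -8.531500
2. -38.264633, -143.849117
3. -85.119528, -45.204933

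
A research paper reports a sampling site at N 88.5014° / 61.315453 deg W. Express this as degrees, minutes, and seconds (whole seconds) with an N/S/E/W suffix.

Lat: 0.501400 × 60 = 30.08400′ → 30′, remainder × 60 = 5.04″
Longitude: 0.315453° → 18.92718′; 0.92718 × 60 = 55.63″

88°30′5″ N, 61°18′56″ W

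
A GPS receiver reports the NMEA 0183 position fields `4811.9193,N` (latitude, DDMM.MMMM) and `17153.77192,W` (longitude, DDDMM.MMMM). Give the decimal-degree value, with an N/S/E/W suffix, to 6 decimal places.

48.198655° N, 171.896199° W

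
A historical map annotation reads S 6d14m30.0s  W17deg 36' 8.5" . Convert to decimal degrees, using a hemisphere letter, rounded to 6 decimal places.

6.241667° S, 17.602361° W

Latitude: 6 + 14/60 + 30/3600 = 6.2416667
Longitude: 36′ + 8.5″ = 36.14167′; 17 + 36.14167/60 = 17.6023611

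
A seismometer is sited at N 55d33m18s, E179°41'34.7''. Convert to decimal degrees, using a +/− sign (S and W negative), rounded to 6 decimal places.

55.555000, 179.692972

φ: 33′ + 18″ = 33.30000′; 55 + 33.30000/60 = 55.5550000
N ⇒ keep positive
λ: 41′ + 34.7″ = 41.57833′; 179 + 41.57833/60 = 179.6929722
E ⇒ keep positive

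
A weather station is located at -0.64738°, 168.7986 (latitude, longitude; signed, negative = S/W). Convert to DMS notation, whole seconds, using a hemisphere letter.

0°38′51″ S, 168°47′55″ E

Latitude is negative → S; |value| = 0.647380
Latitude: 0.647380° → 38.84280′; 0.84280 × 60 = 50.57″
Lon: 0.798600° → 47.91600′; 0.91600 × 60 = 54.96″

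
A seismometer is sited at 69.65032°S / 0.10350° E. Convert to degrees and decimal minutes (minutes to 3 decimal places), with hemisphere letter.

69° 39.019′ S, 0° 6.210′ E

Lat: fractional part 0.650320 → 39.01920 minutes
Lon: fractional part 0.103500 → 6.21000 minutes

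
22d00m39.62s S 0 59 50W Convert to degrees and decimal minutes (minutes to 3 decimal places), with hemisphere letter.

22° 0.660′ S, 0° 59.833′ W

Latitude: 0 + 39.62/60 = 0.66033′
Lon: 59 + 50/60 = 59.83333′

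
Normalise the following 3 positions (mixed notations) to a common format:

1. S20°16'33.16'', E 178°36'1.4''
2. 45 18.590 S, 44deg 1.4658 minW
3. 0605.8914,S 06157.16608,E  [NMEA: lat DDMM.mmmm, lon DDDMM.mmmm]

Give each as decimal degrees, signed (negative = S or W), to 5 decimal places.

1. -20.27588, 178.60039
2. -45.30983, -44.02443
3. -6.09819, 61.95277

Point 1:
  Lat: 20° + 16/60 + 33.16/3600 = 20 + 0.266667 + 0.009211 = 20.275878
  hemisphere S, so the sign is −
  Lon: 178° + 36/60 + 1.4/3600 = 178 + 0.600000 + 0.000389 = 178.600389
  E ⇒ keep positive
Point 2:
  Latitude: 45 + 18.59/60 = 45.309833
  S → negative
  Lon: 44 + 1.4658/60 = 44.024430
  hemisphere W, so the sign is −
Point 3:
  Lat: split at 2 digits → 06° and 5.8914′; 6 + 5.8914/60 = 6.098190
  hemisphere S, so the sign is −
  Longitude: split at 3 digits → 061° and 57.16608′; 61 + 57.16608/60 = 61.952768
  E → positive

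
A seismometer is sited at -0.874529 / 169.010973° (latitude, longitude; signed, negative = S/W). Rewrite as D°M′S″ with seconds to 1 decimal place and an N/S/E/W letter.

Latitude is negative → S; |value| = 0.874529
Latitude: 0.874529 × 60 = 52.47174′ → 52′, remainder × 60 = 28.304″
λ: 0.010973 × 60 = 0.65838′ → 0′, remainder × 60 = 39.503″

0°52′28.3″ S, 169°00′39.5″ E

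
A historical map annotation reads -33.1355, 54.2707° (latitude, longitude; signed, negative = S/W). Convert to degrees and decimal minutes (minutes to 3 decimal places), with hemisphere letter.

Latitude is negative → S; |value| = 33.135500
Lat: 33° + 0.135500 × 60 = 33° 8.13000′
Lon: minutes = (54.270700 − 54) × 60 = 16.24200

33° 8.130′ S, 54° 16.242′ E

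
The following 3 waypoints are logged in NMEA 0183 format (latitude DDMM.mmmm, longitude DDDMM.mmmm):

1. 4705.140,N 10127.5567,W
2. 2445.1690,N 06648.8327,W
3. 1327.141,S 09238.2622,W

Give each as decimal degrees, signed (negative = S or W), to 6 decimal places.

Point 1:
  Lat: degrees = first 2 digits = 47, minutes = 5.14; 47 + 5.14/60 = 47.0856667
  N → positive
  λ: split at 3 digits → 101° and 27.5567′; 101 + 27.5567/60 = 101.4592783
  W ⇒ negate
Point 2:
  Lat: split at 2 digits → 24° and 45.169′; 24 + 45.169/60 = 24.7528167
  N ⇒ keep positive
  Longitude: degrees = first 3 digits = 66, minutes = 48.8327; 66 + 48.8327/60 = 66.8138783
  hemisphere W, so the sign is −
Point 3:
  φ: split at 2 digits → 13° and 27.141′; 13 + 27.141/60 = 13.4523500
  S ⇒ negate
  λ: split at 3 digits → 092° and 38.2622′; 92 + 38.2622/60 = 92.6377033
  hemisphere W, so the sign is −

1. 47.085667, -101.459278
2. 24.752817, -66.813878
3. -13.452350, -92.637703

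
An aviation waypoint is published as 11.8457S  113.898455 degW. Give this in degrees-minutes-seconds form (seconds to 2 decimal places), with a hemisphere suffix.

11°50′44.52″ S, 113°53′54.44″ W

Latitude: 0.845700 × 60 = 50.74200′ → 50′, remainder × 60 = 44.5200″
Longitude: 0.898455° → 53.90730′; 0.90730 × 60 = 54.4380″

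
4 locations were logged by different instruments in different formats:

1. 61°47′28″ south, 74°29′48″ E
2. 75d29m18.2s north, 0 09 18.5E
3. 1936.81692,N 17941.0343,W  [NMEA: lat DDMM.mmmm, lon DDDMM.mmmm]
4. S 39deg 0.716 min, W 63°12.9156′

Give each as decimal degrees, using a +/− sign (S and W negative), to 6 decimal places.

Point 1:
  φ: 61° + 47/60 + 28/3600 = 61 + 0.783333 + 0.007778 = 61.7911111
  hemisphere S, so the sign is −
  Longitude: 29′ + 48″ = 29.80000′; 74 + 29.80000/60 = 74.4966667
  E → positive
Point 2:
  Latitude: 75° + 29/60 + 18.2/3600 = 75 + 0.483333 + 0.005056 = 75.4883889
  N ⇒ keep positive
  Lon: 9′ + 18.5″ = 9.30833′; 0 + 9.30833/60 = 0.1551389
  E ⇒ keep positive
Point 3:
  φ: degrees = first 2 digits = 19, minutes = 36.81692; 19 + 36.81692/60 = 19.6136153
  N ⇒ keep positive
  Longitude: degrees = first 3 digits = 179, minutes = 41.0343; 179 + 41.0343/60 = 179.6839050
  W → negative
Point 4:
  Lat: 0.716′ = 0.011933°; total 39.0119333
  S → negative
  Lon: 63 + 12.9156/60 = 63.2152600
  W → negative

1. -61.791111, 74.496667
2. 75.488389, 0.155139
3. 19.613615, -179.683905
4. -39.011933, -63.215260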